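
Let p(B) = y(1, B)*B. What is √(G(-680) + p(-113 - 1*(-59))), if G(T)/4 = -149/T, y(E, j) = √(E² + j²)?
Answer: √(25330 - 1560600*√2917)/170 ≈ 53.997*I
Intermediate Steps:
G(T) = -596/T (G(T) = 4*(-149/T) = -596/T)
p(B) = B*√(1 + B²) (p(B) = √(1² + B²)*B = √(1 + B²)*B = B*√(1 + B²))
√(G(-680) + p(-113 - 1*(-59))) = √(-596/(-680) + (-113 - 1*(-59))*√(1 + (-113 - 1*(-59))²)) = √(-596*(-1/680) + (-113 + 59)*√(1 + (-113 + 59)²)) = √(149/170 - 54*√(1 + (-54)²)) = √(149/170 - 54*√(1 + 2916)) = √(149/170 - 54*√2917)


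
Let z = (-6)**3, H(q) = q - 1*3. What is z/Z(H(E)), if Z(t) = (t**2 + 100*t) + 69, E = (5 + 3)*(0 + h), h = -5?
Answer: 36/397 ≈ 0.090680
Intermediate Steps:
E = -40 (E = (5 + 3)*(0 - 5) = 8*(-5) = -40)
H(q) = -3 + q (H(q) = q - 3 = -3 + q)
z = -216
Z(t) = 69 + t**2 + 100*t
z/Z(H(E)) = -216/(69 + (-3 - 40)**2 + 100*(-3 - 40)) = -216/(69 + (-43)**2 + 100*(-43)) = -216/(69 + 1849 - 4300) = -216/(-2382) = -216*(-1/2382) = 36/397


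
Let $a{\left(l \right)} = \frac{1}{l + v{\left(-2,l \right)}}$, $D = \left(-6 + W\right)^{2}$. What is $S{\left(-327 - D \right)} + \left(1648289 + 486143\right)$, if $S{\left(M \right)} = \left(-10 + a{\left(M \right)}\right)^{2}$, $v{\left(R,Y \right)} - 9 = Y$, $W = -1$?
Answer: $\frac{1178366270929}{552049} \approx 2.1345 \cdot 10^{6}$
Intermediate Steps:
$D = 49$ ($D = \left(-6 - 1\right)^{2} = \left(-7\right)^{2} = 49$)
$v{\left(R,Y \right)} = 9 + Y$
$a{\left(l \right)} = \frac{1}{9 + 2 l}$ ($a{\left(l \right)} = \frac{1}{l + \left(9 + l\right)} = \frac{1}{9 + 2 l}$)
$S{\left(M \right)} = \left(-10 + \frac{1}{9 + 2 M}\right)^{2}$
$S{\left(-327 - D \right)} + \left(1648289 + 486143\right) = \frac{\left(89 + 20 \left(-327 - 49\right)\right)^{2}}{\left(9 + 2 \left(-327 - 49\right)\right)^{2}} + \left(1648289 + 486143\right) = \frac{\left(89 + 20 \left(-327 - 49\right)\right)^{2}}{\left(9 + 2 \left(-327 - 49\right)\right)^{2}} + 2134432 = \frac{\left(89 + 20 \left(-376\right)\right)^{2}}{\left(9 + 2 \left(-376\right)\right)^{2}} + 2134432 = \frac{\left(89 - 7520\right)^{2}}{\left(9 - 752\right)^{2}} + 2134432 = \frac{\left(-7431\right)^{2}}{552049} + 2134432 = \frac{1}{552049} \cdot 55219761 + 2134432 = \frac{55219761}{552049} + 2134432 = \frac{1178366270929}{552049}$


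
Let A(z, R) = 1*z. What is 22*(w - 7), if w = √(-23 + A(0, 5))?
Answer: -154 + 22*I*√23 ≈ -154.0 + 105.51*I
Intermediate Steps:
A(z, R) = z
w = I*√23 (w = √(-23 + 0) = √(-23) = I*√23 ≈ 4.7958*I)
22*(w - 7) = 22*(I*√23 - 7) = 22*(-7 + I*√23) = -154 + 22*I*√23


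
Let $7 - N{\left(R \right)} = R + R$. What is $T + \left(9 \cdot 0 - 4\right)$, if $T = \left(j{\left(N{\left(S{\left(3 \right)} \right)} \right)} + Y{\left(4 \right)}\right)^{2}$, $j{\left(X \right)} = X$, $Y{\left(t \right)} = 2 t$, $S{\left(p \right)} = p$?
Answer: $77$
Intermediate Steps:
$N{\left(R \right)} = 7 - 2 R$ ($N{\left(R \right)} = 7 - \left(R + R\right) = 7 - 2 R$)
$T = 81$ ($T = \left(\left(7 - 6\right) + 2 \cdot 4\right)^{2} = \left(\left(7 - 6\right) + 8\right)^{2} = \left(1 + 8\right)^{2} = 9^{2} = 81$)
$T + \left(9 \cdot 0 - 4\right) = 81 + \left(9 \cdot 0 - 4\right) = 81 + \left(0 - 4\right) = 81 - 4 = 77$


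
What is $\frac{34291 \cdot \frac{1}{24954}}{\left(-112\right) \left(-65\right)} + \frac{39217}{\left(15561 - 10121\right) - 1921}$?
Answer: $\frac{2374827227023}{213093185760} \approx 11.145$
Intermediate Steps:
$\frac{34291 \cdot \frac{1}{24954}}{\left(-112\right) \left(-65\right)} + \frac{39217}{\left(15561 - 10121\right) - 1921} = \frac{34291 \cdot \frac{1}{24954}}{7280} + \frac{39217}{5440 - 1921} = \frac{34291}{24954} \cdot \frac{1}{7280} + \frac{39217}{3519} = \frac{34291}{181665120} + 39217 \cdot \frac{1}{3519} = \frac{34291}{181665120} + \frac{39217}{3519} = \frac{2374827227023}{213093185760}$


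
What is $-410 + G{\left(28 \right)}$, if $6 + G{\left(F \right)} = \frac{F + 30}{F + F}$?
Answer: $- \frac{11619}{28} \approx -414.96$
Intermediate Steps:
$G{\left(F \right)} = -6 + \frac{30 + F}{2 F}$ ($G{\left(F \right)} = -6 + \frac{F + 30}{F + F} = -6 + \frac{30 + F}{2 F}$)
$-410 + G{\left(28 \right)} = -410 - \left(\frac{11}{2} - \frac{15}{28}\right) = -410 + \left(- \frac{11}{2} + 15 \cdot \frac{1}{28}\right) = -410 + \left(- \frac{11}{2} + \frac{15}{28}\right) = -410 - \frac{139}{28} = - \frac{11619}{28}$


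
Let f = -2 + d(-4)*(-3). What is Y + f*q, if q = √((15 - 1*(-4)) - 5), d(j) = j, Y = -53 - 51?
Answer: -104 + 10*√14 ≈ -66.583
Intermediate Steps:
Y = -104
q = √14 (q = √((15 + 4) - 5) = √(19 - 5) = √14 ≈ 3.7417)
f = 10 (f = -2 - 4*(-3) = -2 + 12 = 10)
Y + f*q = -104 + 10*√14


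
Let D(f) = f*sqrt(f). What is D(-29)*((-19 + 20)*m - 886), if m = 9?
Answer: 25433*I*sqrt(29) ≈ 1.3696e+5*I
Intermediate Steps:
D(f) = f**(3/2)
D(-29)*((-19 + 20)*m - 886) = (-29)**(3/2)*((-19 + 20)*9 - 886) = (-29*I*sqrt(29))*(1*9 - 886) = (-29*I*sqrt(29))*(9 - 886) = -29*I*sqrt(29)*(-877) = 25433*I*sqrt(29)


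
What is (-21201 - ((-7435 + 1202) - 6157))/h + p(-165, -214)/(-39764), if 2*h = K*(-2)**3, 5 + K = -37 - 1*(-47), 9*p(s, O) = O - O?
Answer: 8811/20 ≈ 440.55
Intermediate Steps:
p(s, O) = 0 (p(s, O) = (O - O)/9 = (1/9)*0 = 0)
K = 5 (K = -5 + (-37 - 1*(-47)) = -5 + (-37 + 47) = -5 + 10 = 5)
h = -20 (h = (5*(-2)**3)/2 = (5*(-8))/2 = (1/2)*(-40) = -20)
(-21201 - ((-7435 + 1202) - 6157))/h + p(-165, -214)/(-39764) = (-21201 - ((-7435 + 1202) - 6157))/(-20) + 0/(-39764) = (-21201 - (-6233 - 6157))*(-1/20) + 0*(-1/39764) = (-21201 - 1*(-12390))*(-1/20) + 0 = (-21201 + 12390)*(-1/20) + 0 = -8811*(-1/20) + 0 = 8811/20 + 0 = 8811/20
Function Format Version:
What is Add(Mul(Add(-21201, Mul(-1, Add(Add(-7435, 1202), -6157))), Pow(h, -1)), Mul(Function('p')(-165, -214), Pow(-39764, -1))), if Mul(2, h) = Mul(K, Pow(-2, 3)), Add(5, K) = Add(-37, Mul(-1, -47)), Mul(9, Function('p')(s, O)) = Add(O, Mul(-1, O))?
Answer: Rational(8811, 20) ≈ 440.55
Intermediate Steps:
Function('p')(s, O) = 0 (Function('p')(s, O) = Mul(Rational(1, 9), Add(O, Mul(-1, O))) = Mul(Rational(1, 9), 0) = 0)
K = 5 (K = Add(-5, Add(-37, Mul(-1, -47))) = Add(-5, Add(-37, 47)) = Add(-5, 10) = 5)
h = -20 (h = Mul(Rational(1, 2), Mul(5, Pow(-2, 3))) = Mul(Rational(1, 2), Mul(5, -8)) = Mul(Rational(1, 2), -40) = -20)
Add(Mul(Add(-21201, Mul(-1, Add(Add(-7435, 1202), -6157))), Pow(h, -1)), Mul(Function('p')(-165, -214), Pow(-39764, -1))) = Add(Mul(Add(-21201, Mul(-1, Add(Add(-7435, 1202), -6157))), Pow(-20, -1)), Mul(0, Pow(-39764, -1))) = Add(Mul(Add(-21201, Mul(-1, Add(-6233, -6157))), Rational(-1, 20)), Mul(0, Rational(-1, 39764))) = Add(Mul(Add(-21201, Mul(-1, -12390)), Rational(-1, 20)), 0) = Add(Mul(Add(-21201, 12390), Rational(-1, 20)), 0) = Add(Mul(-8811, Rational(-1, 20)), 0) = Add(Rational(8811, 20), 0) = Rational(8811, 20)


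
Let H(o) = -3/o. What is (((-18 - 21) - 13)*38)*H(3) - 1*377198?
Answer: -375222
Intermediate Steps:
(((-18 - 21) - 13)*38)*H(3) - 1*377198 = (((-18 - 21) - 13)*38)*(-3/3) - 1*377198 = ((-39 - 13)*38)*(-3*1/3) - 377198 = -52*38*(-1) - 377198 = -1976*(-1) - 377198 = 1976 - 377198 = -375222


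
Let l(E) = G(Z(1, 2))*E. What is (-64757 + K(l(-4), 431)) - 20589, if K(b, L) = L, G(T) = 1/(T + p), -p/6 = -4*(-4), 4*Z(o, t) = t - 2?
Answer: -84915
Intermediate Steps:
Z(o, t) = -½ + t/4 (Z(o, t) = (t - 2)/4 = (-2 + t)/4 = -½ + t/4)
p = -96 (p = -(-24)*(-4) = -6*16 = -96)
G(T) = 1/(-96 + T) (G(T) = 1/(T - 96) = 1/(-96 + T))
l(E) = -E/96 (l(E) = E/(-96 + (-½ + (¼)*2)) = E/(-96 + (-½ + ½)) = E/(-96 + 0) = E/(-96) = -E/96)
(-64757 + K(l(-4), 431)) - 20589 = (-64757 + 431) - 20589 = -64326 - 20589 = -84915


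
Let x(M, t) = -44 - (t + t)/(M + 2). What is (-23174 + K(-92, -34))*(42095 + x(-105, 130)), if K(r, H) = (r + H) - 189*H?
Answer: -73089950362/103 ≈ -7.0961e+8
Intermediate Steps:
K(r, H) = r - 188*H (K(r, H) = (H + r) - 189*H = r - 188*H)
x(M, t) = -44 - 2*t/(2 + M)
(-23174 + K(-92, -34))*(42095 + x(-105, 130)) = (-23174 + (-92 - 188*(-34)))*(42095 + 2*(-44 - 1*130 - 22*(-105))/(2 - 105)) = (-23174 + (-92 + 6392))*(42095 + 2*(-44 - 130 + 2310)/(-103)) = (-23174 + 6300)*(42095 + 2*(-1/103)*2136) = -16874*(42095 - 4272/103) = -16874*4331513/103 = -73089950362/103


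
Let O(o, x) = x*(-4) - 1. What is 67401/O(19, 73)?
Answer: -67401/293 ≈ -230.04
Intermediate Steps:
O(o, x) = -1 - 4*x (O(o, x) = -4*x - 1 = -1 - 4*x)
67401/O(19, 73) = 67401/(-1 - 4*73) = 67401/(-1 - 292) = 67401/(-293) = 67401*(-1/293) = -67401/293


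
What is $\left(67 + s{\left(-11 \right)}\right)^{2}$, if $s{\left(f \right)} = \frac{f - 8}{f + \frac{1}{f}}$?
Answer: $\frac{70274689}{14884} \approx 4721.5$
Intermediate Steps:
$s{\left(f \right)} = \frac{-8 + f}{f + \frac{1}{f}}$
$\left(67 + s{\left(-11 \right)}\right)^{2} = \left(67 - \frac{11 \left(-8 - 11\right)}{1 + \left(-11\right)^{2}}\right)^{2} = \left(67 - 11 \frac{1}{1 + 121} \left(-19\right)\right)^{2} = \left(67 - 11 \cdot \frac{1}{122} \left(-19\right)\right)^{2} = \left(67 - \frac{11}{122} \left(-19\right)\right)^{2} = \left(67 + \frac{209}{122}\right)^{2} = \left(\frac{8383}{122}\right)^{2} = \frac{70274689}{14884}$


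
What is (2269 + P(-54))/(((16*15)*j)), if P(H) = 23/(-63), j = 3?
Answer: 35731/11340 ≈ 3.1509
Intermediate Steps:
P(H) = -23/63 (P(H) = 23*(-1/63) = -23/63)
(2269 + P(-54))/(((16*15)*j)) = (2269 - 23/63)/(((16*15)*3)) = 142924/(63*((240*3))) = (142924/63)/720 = (142924/63)*(1/720) = 35731/11340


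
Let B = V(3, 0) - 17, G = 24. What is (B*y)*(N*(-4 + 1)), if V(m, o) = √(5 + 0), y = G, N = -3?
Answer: -3672 + 216*√5 ≈ -3189.0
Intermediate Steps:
y = 24
V(m, o) = √5
B = -17 + √5 (B = √5 - 17 = -17 + √5 ≈ -14.764)
(B*y)*(N*(-4 + 1)) = ((-17 + √5)*24)*(-3*(-4 + 1)) = (-408 + 24*√5)*(-3*(-3)) = (-408 + 24*√5)*9 = -3672 + 216*√5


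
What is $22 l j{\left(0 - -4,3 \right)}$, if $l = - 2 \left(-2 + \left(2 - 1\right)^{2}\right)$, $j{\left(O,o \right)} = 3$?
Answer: $132$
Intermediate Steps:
$l = 2$ ($l = - 2 \left(-2 + 1^{2}\right) = - 2 \left(-2 + 1\right) = \left(-2\right) \left(-1\right) = 2$)
$22 l j{\left(0 - -4,3 \right)} = 22 \cdot 2 \cdot 3 = 44 \cdot 3 = 132$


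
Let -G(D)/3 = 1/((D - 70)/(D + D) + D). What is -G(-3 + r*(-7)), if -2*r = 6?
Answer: 27/149 ≈ 0.18121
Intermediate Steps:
r = -3 (r = -½*6 = -3)
G(D) = -3/(D + (-70 + D)/(2*D)) (G(D) = -3/((D - 70)/(D + D) + D) = -3/((-70 + D)/((2*D)) + D) = -3/((-70 + D)*(1/(2*D)) + D) = -3/((-70 + D)/(2*D) + D) = -3/(D + (-70 + D)/(2*D)))
-G(-3 + r*(-7)) = -(-6)*(-3 - 3*(-7))/(-70 + (-3 - 3*(-7)) + 2*(-3 - 3*(-7))²) = -(-6)*(-3 + 21)/(-70 + (-3 + 21) + 2*(-3 + 21)²) = -(-6)*18/(-70 + 18 + 2*18²) = -(-6)*18/(-70 + 18 + 2*324) = -(-6)*18/(-70 + 18 + 648) = -(-6)*18/596 = -1*(-27/149) = 27/149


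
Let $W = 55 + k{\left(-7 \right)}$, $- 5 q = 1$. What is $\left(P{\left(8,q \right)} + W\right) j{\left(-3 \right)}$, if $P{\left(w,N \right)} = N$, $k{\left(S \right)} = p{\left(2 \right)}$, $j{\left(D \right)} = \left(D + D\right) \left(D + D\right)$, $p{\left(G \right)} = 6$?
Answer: $\frac{10944}{5} \approx 2188.8$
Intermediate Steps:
$j{\left(D \right)} = 4 D^{2}$ ($j{\left(D \right)} = 2 D 2 D = 4 D^{2}$)
$k{\left(S \right)} = 6$
$q = - \frac{1}{5}$ ($q = \left(- \frac{1}{5}\right) 1 = - \frac{1}{5} \approx -0.2$)
$W = 61$ ($W = 55 + 6 = 61$)
$\left(P{\left(8,q \right)} + W\right) j{\left(-3 \right)} = \left(- \frac{1}{5} + 61\right) 4 \left(-3\right)^{2} = \frac{304 \cdot 4 \cdot 9}{5} = \frac{304}{5} \cdot 36 = \frac{10944}{5}$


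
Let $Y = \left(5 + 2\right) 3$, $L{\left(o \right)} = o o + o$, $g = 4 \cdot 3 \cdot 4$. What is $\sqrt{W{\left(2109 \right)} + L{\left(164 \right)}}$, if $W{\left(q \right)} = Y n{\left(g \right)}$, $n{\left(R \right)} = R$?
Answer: $2 \sqrt{7017} \approx 167.54$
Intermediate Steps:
$g = 48$ ($g = 12 \cdot 4 = 48$)
$L{\left(o \right)} = o + o^{2}$ ($L{\left(o \right)} = o^{2} + o = o + o^{2}$)
$Y = 21$ ($Y = 7 \cdot 3 = 21$)
$W{\left(q \right)} = 1008$ ($W{\left(q \right)} = 21 \cdot 48 = 1008$)
$\sqrt{W{\left(2109 \right)} + L{\left(164 \right)}} = \sqrt{1008 + 164 \left(1 + 164\right)} = \sqrt{1008 + 164 \cdot 165} = \sqrt{1008 + 27060} = \sqrt{28068} = 2 \sqrt{7017}$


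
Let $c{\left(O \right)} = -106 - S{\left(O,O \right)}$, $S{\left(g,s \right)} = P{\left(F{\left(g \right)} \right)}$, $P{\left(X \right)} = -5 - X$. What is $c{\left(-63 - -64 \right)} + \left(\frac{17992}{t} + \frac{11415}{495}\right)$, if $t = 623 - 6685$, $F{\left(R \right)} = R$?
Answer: $- \frac{7992577}{100023} \approx -79.907$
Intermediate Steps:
$t = -6062$
$S{\left(g,s \right)} = -5 - g$
$c{\left(O \right)} = -101 + O$ ($c{\left(O \right)} = -106 - \left(-5 - O\right) = -106 + \left(5 + O\right) = -101 + O$)
$c{\left(-63 - -64 \right)} + \left(\frac{17992}{t} + \frac{11415}{495}\right) = \left(-101 - -1\right) + \left(\frac{17992}{-6062} + \frac{11415}{495}\right) = \left(-101 + \left(-63 + 64\right)\right) + \left(17992 \left(- \frac{1}{6062}\right) + 11415 \cdot \frac{1}{495}\right) = \left(-101 + 1\right) + \left(- \frac{8996}{3031} + \frac{761}{33}\right) = -100 + \frac{2009723}{100023} = - \frac{7992577}{100023}$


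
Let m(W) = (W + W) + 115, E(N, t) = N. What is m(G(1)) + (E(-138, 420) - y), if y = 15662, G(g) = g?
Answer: -15683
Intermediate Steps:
m(W) = 115 + 2*W (m(W) = 2*W + 115 = 115 + 2*W)
m(G(1)) + (E(-138, 420) - y) = (115 + 2*1) + (-138 - 1*15662) = (115 + 2) + (-138 - 15662) = 117 - 15800 = -15683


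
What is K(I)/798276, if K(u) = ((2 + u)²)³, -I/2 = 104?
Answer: 19104836744464/199569 ≈ 9.5730e+7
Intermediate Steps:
I = -208 (I = -2*104 = -208)
K(u) = (2 + u)⁶
K(I)/798276 = (2 - 208)⁶/798276 = (-206)⁶*(1/798276) = 76419346977856*(1/798276) = 19104836744464/199569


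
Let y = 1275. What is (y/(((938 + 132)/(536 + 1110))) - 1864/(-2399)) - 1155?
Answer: 207185168/256693 ≈ 807.13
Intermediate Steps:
(y/(((938 + 132)/(536 + 1110))) - 1864/(-2399)) - 1155 = (1275/(((938 + 132)/(536 + 1110))) - 1864/(-2399)) - 1155 = (1275/((1070/1646)) - 1864*(-1/2399)) - 1155 = (1275/((1070*(1/1646))) + 1864/2399) - 1155 = (1275/(535/823) + 1864/2399) - 1155 = (1275*(823/535) + 1864/2399) - 1155 = (209865/107 + 1864/2399) - 1155 = 503665583/256693 - 1155 = 207185168/256693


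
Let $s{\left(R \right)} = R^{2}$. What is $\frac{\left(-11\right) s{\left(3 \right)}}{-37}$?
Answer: $\frac{99}{37} \approx 2.6757$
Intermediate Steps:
$\frac{\left(-11\right) s{\left(3 \right)}}{-37} = \frac{\left(-11\right) 3^{2}}{-37} = \left(-11\right) 9 \left(- \frac{1}{37}\right) = \left(-99\right) \left(- \frac{1}{37}\right) = \frac{99}{37}$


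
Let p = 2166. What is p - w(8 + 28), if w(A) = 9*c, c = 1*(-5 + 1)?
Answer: 2202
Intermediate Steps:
c = -4 (c = 1*(-4) = -4)
w(A) = -36 (w(A) = 9*(-4) = -36)
p - w(8 + 28) = 2166 - 1*(-36) = 2166 + 36 = 2202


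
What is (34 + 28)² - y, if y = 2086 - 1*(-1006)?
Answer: 752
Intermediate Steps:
y = 3092 (y = 2086 + 1006 = 3092)
(34 + 28)² - y = (34 + 28)² - 1*3092 = 62² - 3092 = 3844 - 3092 = 752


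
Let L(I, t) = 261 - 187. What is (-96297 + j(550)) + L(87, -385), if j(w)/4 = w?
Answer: -94023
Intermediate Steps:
L(I, t) = 74
j(w) = 4*w
(-96297 + j(550)) + L(87, -385) = (-96297 + 4*550) + 74 = (-96297 + 2200) + 74 = -94097 + 74 = -94023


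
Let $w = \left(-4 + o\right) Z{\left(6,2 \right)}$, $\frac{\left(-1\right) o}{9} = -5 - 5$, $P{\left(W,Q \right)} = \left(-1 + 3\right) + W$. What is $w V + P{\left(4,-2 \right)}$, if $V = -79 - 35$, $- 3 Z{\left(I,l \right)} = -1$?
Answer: $-3262$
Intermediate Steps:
$Z{\left(I,l \right)} = \frac{1}{3}$ ($Z{\left(I,l \right)} = \left(- \frac{1}{3}\right) \left(-1\right) = \frac{1}{3}$)
$P{\left(W,Q \right)} = 2 + W$
$V = -114$ ($V = -79 - 35 = -114$)
$o = 90$ ($o = - 9 \left(-5 - 5\right) = \left(-9\right) \left(-10\right) = 90$)
$w = \frac{86}{3}$ ($w = \left(-4 + 90\right) \frac{1}{3} = 86 \cdot \frac{1}{3} = \frac{86}{3} \approx 28.667$)
$w V + P{\left(4,-2 \right)} = \frac{86}{3} \left(-114\right) + \left(2 + 4\right) = -3268 + 6 = -3262$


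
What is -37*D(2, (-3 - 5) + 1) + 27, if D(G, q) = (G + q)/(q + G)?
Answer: -10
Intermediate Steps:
D(G, q) = 1 (D(G, q) = (G + q)/(G + q) = 1)
-37*D(2, (-3 - 5) + 1) + 27 = -37*1 + 27 = -37 + 27 = -10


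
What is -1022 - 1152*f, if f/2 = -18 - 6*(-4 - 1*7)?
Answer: -111614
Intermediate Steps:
f = 96 (f = 2*(-18 - 6*(-4 - 1*7)) = 2*(-18 - 6*(-4 - 7)) = 2*(-18 - 6*(-11)) = 2*(-18 + 66) = 2*48 = 96)
-1022 - 1152*f = -1022 - 1152*96 = -1022 - 110592 = -111614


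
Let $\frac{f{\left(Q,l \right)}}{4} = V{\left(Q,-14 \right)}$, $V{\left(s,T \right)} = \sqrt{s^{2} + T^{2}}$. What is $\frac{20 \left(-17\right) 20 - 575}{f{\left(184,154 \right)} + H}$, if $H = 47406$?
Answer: $- \frac{174809625}{1123392002} + \frac{14750 \sqrt{8513}}{561696001} \approx -0.15319$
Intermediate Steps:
$V{\left(s,T \right)} = \sqrt{T^{2} + s^{2}}$
$f{\left(Q,l \right)} = 4 \sqrt{196 + Q^{2}}$ ($f{\left(Q,l \right)} = 4 \sqrt{\left(-14\right)^{2} + Q^{2}} = 4 \sqrt{196 + Q^{2}}$)
$\frac{20 \left(-17\right) 20 - 575}{f{\left(184,154 \right)} + H} = \frac{20 \left(-17\right) 20 - 575}{4 \sqrt{196 + 184^{2}} + 47406} = \frac{\left(-340\right) 20 - 575}{4 \sqrt{196 + 33856} + 47406} = \frac{-6800 - 575}{4 \sqrt{34052} + 47406} = - \frac{7375}{4 \cdot 2 \sqrt{8513} + 47406} = - \frac{7375}{8 \sqrt{8513} + 47406} = - \frac{7375}{47406 + 8 \sqrt{8513}}$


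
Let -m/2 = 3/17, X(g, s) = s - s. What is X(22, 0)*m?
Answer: 0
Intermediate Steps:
X(g, s) = 0
m = -6/17 ≈ -0.35294
X(22, 0)*m = 0*(-6/17) = 0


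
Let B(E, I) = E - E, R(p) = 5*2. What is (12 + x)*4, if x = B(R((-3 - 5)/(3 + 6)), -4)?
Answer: 48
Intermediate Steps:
R(p) = 10
B(E, I) = 0
x = 0
(12 + x)*4 = (12 + 0)*4 = 12*4 = 48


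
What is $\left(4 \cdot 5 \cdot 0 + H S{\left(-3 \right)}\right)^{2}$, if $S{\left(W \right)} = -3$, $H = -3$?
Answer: $81$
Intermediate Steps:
$\left(4 \cdot 5 \cdot 0 + H S{\left(-3 \right)}\right)^{2} = \left(4 \cdot 5 \cdot 0 - -9\right)^{2} = \left(20 \cdot 0 + 9\right)^{2} = \left(0 + 9\right)^{2} = 9^{2} = 81$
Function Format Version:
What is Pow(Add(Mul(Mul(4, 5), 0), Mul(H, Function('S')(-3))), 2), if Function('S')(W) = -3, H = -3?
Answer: 81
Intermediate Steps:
Pow(Add(Mul(Mul(4, 5), 0), Mul(H, Function('S')(-3))), 2) = Pow(Add(Mul(Mul(4, 5), 0), Mul(-3, -3)), 2) = Pow(Add(Mul(20, 0), 9), 2) = Pow(Add(0, 9), 2) = Pow(9, 2) = 81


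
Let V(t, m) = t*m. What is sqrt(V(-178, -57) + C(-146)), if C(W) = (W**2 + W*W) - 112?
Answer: sqrt(52666) ≈ 229.49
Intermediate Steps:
V(t, m) = m*t
C(W) = -112 + 2*W**2 (C(W) = (W**2 + W**2) - 112 = 2*W**2 - 112 = -112 + 2*W**2)
sqrt(V(-178, -57) + C(-146)) = sqrt(-57*(-178) + (-112 + 2*(-146)**2)) = sqrt(10146 + (-112 + 2*21316)) = sqrt(10146 + (-112 + 42632)) = sqrt(10146 + 42520) = sqrt(52666)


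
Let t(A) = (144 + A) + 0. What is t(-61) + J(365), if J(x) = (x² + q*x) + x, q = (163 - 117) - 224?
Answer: 68703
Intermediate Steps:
q = -178 (q = 46 - 224 = -178)
t(A) = 144 + A
J(x) = x² - 177*x (J(x) = (x² - 178*x) + x = x² - 177*x)
t(-61) + J(365) = (144 - 61) + 365*(-177 + 365) = 83 + 365*188 = 83 + 68620 = 68703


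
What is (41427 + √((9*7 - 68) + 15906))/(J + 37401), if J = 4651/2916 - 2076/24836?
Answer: 750054228588/677189075699 + 18105444*√15901/677189075699 ≈ 1.1110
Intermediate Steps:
J = 27364655/18105444 (J = 4651*(1/2916) - 2076*1/24836 = 4651/2916 - 519/6209 = 27364655/18105444 ≈ 1.5114)
(41427 + √((9*7 - 68) + 15906))/(J + 37401) = (41427 + √((9*7 - 68) + 15906))/(27364655/18105444 + 37401) = (41427 + √((63 - 68) + 15906))/(677189075699/18105444) = (41427 + √(-5 + 15906))*(18105444/677189075699) = (41427 + √15901)*(18105444/677189075699) = 750054228588/677189075699 + 18105444*√15901/677189075699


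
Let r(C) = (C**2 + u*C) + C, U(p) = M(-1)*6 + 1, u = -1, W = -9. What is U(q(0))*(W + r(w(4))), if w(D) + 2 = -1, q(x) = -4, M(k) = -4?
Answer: 0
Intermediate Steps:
w(D) = -3 (w(D) = -2 - 1 = -3)
U(p) = -23 (U(p) = -4*6 + 1 = -24 + 1 = -23)
r(C) = C**2 (r(C) = (C**2 - C) + C = C**2)
U(q(0))*(W + r(w(4))) = -23*(-9 + (-3)**2) = -23*(-9 + 9) = -23*0 = 0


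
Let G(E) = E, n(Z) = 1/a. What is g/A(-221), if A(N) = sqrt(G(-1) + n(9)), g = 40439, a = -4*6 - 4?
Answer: -80878*I*sqrt(203)/29 ≈ -39736.0*I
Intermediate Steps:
a = -28 (a = -24 - 4 = -28)
n(Z) = -1/28 (n(Z) = 1/(-28) = -1/28)
A(N) = I*sqrt(203)/14 (A(N) = sqrt(-1 - 1/28) = sqrt(-29/28) = I*sqrt(203)/14)
g/A(-221) = 40439/((I*sqrt(203)/14)) = 40439*(-2*I*sqrt(203)/29) = -80878*I*sqrt(203)/29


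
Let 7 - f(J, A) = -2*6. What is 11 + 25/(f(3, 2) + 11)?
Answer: 71/6 ≈ 11.833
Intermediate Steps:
f(J, A) = 19 (f(J, A) = 7 - (-2)*6 = 7 - 1*(-12) = 7 + 12 = 19)
11 + 25/(f(3, 2) + 11) = 11 + 25/(19 + 11) = 11 + 25/30 = 11 + 25*(1/30) = 11 + ⅚ = 71/6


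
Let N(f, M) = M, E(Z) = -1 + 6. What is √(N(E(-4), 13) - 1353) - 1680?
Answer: -1680 + 2*I*√335 ≈ -1680.0 + 36.606*I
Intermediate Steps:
E(Z) = 5
√(N(E(-4), 13) - 1353) - 1680 = √(13 - 1353) - 1680 = √(-1340) - 1680 = 2*I*√335 - 1680 = -1680 + 2*I*√335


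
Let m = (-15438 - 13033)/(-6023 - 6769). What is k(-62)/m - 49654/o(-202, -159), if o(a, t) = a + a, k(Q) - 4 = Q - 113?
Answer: 264988253/5751142 ≈ 46.076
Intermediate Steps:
k(Q) = -109 + Q (k(Q) = 4 + (Q - 113) = 4 + (-113 + Q) = -109 + Q)
o(a, t) = 2*a
m = 28471/12792 (m = -28471/(-12792) = -28471*(-1/12792) = 28471/12792 ≈ 2.2257)
k(-62)/m - 49654/o(-202, -159) = (-109 - 62)/(28471/12792) - 49654/(2*(-202)) = -171*12792/28471 - 49654/(-404) = -2187432/28471 - 49654*(-1/404) = -2187432/28471 + 24827/202 = 264988253/5751142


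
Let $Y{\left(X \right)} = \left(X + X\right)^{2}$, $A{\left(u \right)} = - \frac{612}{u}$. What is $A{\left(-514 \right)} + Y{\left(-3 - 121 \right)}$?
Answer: $\frac{15806834}{257} \approx 61505.0$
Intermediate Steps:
$Y{\left(X \right)} = 4 X^{2}$ ($Y{\left(X \right)} = \left(2 X\right)^{2} = 4 X^{2}$)
$A{\left(-514 \right)} + Y{\left(-3 - 121 \right)} = - \frac{612}{-514} + 4 \left(-3 - 121\right)^{2} = \left(-612\right) \left(- \frac{1}{514}\right) + 4 \left(-124\right)^{2} = \frac{306}{257} + 4 \cdot 15376 = \frac{306}{257} + 61504 = \frac{15806834}{257}$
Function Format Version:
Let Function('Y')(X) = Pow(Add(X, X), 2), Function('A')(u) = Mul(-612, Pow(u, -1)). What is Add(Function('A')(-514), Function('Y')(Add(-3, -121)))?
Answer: Rational(15806834, 257) ≈ 61505.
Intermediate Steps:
Function('Y')(X) = Mul(4, Pow(X, 2)) (Function('Y')(X) = Pow(Mul(2, X), 2) = Mul(4, Pow(X, 2)))
Add(Function('A')(-514), Function('Y')(Add(-3, -121))) = Add(Mul(-612, Pow(-514, -1)), Mul(4, Pow(Add(-3, -121), 2))) = Add(Mul(-612, Rational(-1, 514)), Mul(4, Pow(-124, 2))) = Add(Rational(306, 257), Mul(4, 15376)) = Add(Rational(306, 257), 61504) = Rational(15806834, 257)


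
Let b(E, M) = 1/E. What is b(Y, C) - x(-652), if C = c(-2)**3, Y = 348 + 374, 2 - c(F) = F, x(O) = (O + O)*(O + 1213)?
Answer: 528174769/722 ≈ 7.3154e+5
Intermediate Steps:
x(O) = 2*O*(1213 + O) (x(O) = (2*O)*(1213 + O) = 2*O*(1213 + O))
c(F) = 2 - F
Y = 722
C = 64 (C = (2 - 1*(-2))**3 = (2 + 2)**3 = 4**3 = 64)
b(Y, C) - x(-652) = 1/722 - 2*(-652)*(1213 - 652) = 1/722 - 2*(-652)*561 = 1/722 - 1*(-731544) = 1/722 + 731544 = 528174769/722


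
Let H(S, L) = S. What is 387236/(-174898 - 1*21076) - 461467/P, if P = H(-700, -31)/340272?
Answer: 3846584963233022/17147725 ≈ 2.2432e+8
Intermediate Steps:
P = -175/85068 (P = -700/340272 = -700*1/340272 = -175/85068 ≈ -0.0020572)
387236/(-174898 - 1*21076) - 461467/P = 387236/(-174898 - 1*21076) - 461467/(-175/85068) = 387236/(-174898 - 21076) - 461467*(-85068/175) = 387236/(-195974) + 39256074756/175 = 387236*(-1/195974) + 39256074756/175 = -193618/97987 + 39256074756/175 = 3846584963233022/17147725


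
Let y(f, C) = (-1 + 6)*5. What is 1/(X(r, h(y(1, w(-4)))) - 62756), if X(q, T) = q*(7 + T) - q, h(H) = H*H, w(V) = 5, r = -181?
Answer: -1/176967 ≈ -5.6508e-6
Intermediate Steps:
y(f, C) = 25 (y(f, C) = 5*5 = 25)
h(H) = H²
X(q, T) = -q + q*(7 + T)
1/(X(r, h(y(1, w(-4)))) - 62756) = 1/(-181*(6 + 25²) - 62756) = 1/(-181*(6 + 625) - 62756) = 1/(-181*631 - 62756) = 1/(-114211 - 62756) = 1/(-176967) = -1/176967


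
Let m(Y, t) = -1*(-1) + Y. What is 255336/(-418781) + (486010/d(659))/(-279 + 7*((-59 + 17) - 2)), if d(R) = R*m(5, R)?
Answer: -398083049569/485994931719 ≈ -0.81911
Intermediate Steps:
m(Y, t) = 1 + Y
d(R) = 6*R (d(R) = R*(1 + 5) = R*6 = 6*R)
255336/(-418781) + (486010/d(659))/(-279 + 7*((-59 + 17) - 2)) = 255336/(-418781) + (486010/((6*659)))/(-279 + 7*((-59 + 17) - 2)) = 255336*(-1/418781) + (486010/3954)/(-279 + 7*(-42 - 2)) = -255336/418781 + (486010*(1/3954))/(-279 + 7*(-44)) = -255336/418781 + 243005/(1977*(-279 - 308)) = -255336/418781 + (243005/1977)/(-587) = -255336/418781 + (243005/1977)*(-1/587) = -255336/418781 - 243005/1160499 = -398083049569/485994931719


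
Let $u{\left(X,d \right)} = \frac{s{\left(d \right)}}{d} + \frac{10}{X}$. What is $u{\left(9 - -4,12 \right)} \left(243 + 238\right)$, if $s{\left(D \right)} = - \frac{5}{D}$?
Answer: $\frac{50875}{144} \approx 353.3$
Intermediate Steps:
$u{\left(X,d \right)} = - \frac{5}{d^{2}} + \frac{10}{X}$ ($u{\left(X,d \right)} = \frac{\left(-5\right) \frac{1}{d}}{d} + \frac{10}{X} = - \frac{5}{d^{2}} + \frac{10}{X}$)
$u{\left(9 - -4,12 \right)} \left(243 + 238\right) = \left(- \frac{5}{144} + \frac{10}{9 - -4}\right) \left(243 + 238\right) = \left(\left(-5\right) \frac{1}{144} + \frac{10}{9 + 4}\right) 481 = \left(- \frac{5}{144} + \frac{10}{13}\right) 481 = \frac{1375}{1872} \cdot 481 = \frac{50875}{144}$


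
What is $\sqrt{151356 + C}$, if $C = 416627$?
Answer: $\sqrt{567983} \approx 753.65$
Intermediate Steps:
$\sqrt{151356 + C} = \sqrt{151356 + 416627} = \sqrt{567983}$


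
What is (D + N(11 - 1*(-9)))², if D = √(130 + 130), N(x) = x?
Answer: 660 + 80*√65 ≈ 1305.0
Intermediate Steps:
D = 2*√65 (D = √260 = 2*√65 ≈ 16.125)
(D + N(11 - 1*(-9)))² = (2*√65 + (11 - 1*(-9)))² = (2*√65 + (11 + 9))² = (2*√65 + 20)² = (20 + 2*√65)²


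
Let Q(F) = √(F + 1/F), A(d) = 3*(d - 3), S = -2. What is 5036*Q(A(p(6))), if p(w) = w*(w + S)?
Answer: 5036*√27790/21 ≈ 39977.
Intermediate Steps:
p(w) = w*(-2 + w) (p(w) = w*(w - 2) = w*(-2 + w))
A(d) = -9 + 3*d (A(d) = 3*(-3 + d) = -9 + 3*d)
5036*Q(A(p(6))) = 5036*√((-9 + 3*(6*(-2 + 6))) + 1/(-9 + 3*(6*(-2 + 6)))) = 5036*√((-9 + 3*(6*4)) + 1/(-9 + 3*(6*4))) = 5036*√((-9 + 3*24) + 1/(-9 + 3*24)) = 5036*√((-9 + 72) + 1/(-9 + 72)) = 5036*√(63 + 1/63) = 5036*√(3970/63) = 5036*(√27790/21) = 5036*√27790/21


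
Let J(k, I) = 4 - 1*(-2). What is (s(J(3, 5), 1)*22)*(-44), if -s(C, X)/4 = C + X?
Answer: 27104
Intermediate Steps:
J(k, I) = 6 (J(k, I) = 4 + 2 = 6)
s(C, X) = -4*C - 4*X (s(C, X) = -4*(C + X) = -4*C - 4*X)
(s(J(3, 5), 1)*22)*(-44) = ((-4*6 - 4*1)*22)*(-44) = ((-24 - 4)*22)*(-44) = -28*22*(-44) = -616*(-44) = 27104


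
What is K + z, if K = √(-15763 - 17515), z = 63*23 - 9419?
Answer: -7970 + I*√33278 ≈ -7970.0 + 182.42*I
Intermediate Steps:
z = -7970 (z = 1449 - 9419 = -7970)
K = I*√33278 (K = √(-33278) = I*√33278 ≈ 182.42*I)
K + z = I*√33278 - 7970 = -7970 + I*√33278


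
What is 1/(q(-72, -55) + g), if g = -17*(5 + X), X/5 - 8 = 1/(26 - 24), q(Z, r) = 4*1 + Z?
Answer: -2/1751 ≈ -0.0011422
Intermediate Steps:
q(Z, r) = 4 + Z
X = 85/2 (X = 40 + 5/(26 - 24) = 40 + 5/2 = 85/2 ≈ 42.500)
g = -1615/2 (g = -17*(5 + 85/2) = -17*95/2 = -1615/2 ≈ -807.50)
1/(q(-72, -55) + g) = 1/((4 - 72) - 1615/2) = 1/(-68 - 1615/2) = 1/(-1751/2) = -2/1751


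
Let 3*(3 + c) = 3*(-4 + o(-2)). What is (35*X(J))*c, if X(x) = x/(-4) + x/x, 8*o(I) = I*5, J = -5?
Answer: -10395/16 ≈ -649.69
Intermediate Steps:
o(I) = 5*I/8 (o(I) = (I*5)/8 = (5*I)/8 = 5*I/8)
X(x) = 1 - x/4 (X(x) = x*(-¼) + 1 = -x/4 + 1 = 1 - x/4)
c = -33/4 (c = -3 + (3*(-4 + (5/8)*(-2)))/3 = -3 + (3*(-4 - 5/4))/3 = -3 + (3*(-21/4))/3 = -3 + (⅓)*(-63/4) = -3 - 21/4 = -33/4 ≈ -8.2500)
(35*X(J))*c = (35*(1 - ¼*(-5)))*(-33/4) = (35*(1 + 5/4))*(-33/4) = (35*(9/4))*(-33/4) = (315/4)*(-33/4) = -10395/16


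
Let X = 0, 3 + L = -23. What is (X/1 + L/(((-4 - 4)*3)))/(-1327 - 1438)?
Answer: -13/33180 ≈ -0.00039180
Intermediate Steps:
L = -26 (L = -3 - 23 = -26)
(X/1 + L/(((-4 - 4)*3)))/(-1327 - 1438) = (0/1 - 26*1/(3*(-4 - 4)))/(-1327 - 1438) = (0*1 - 26/((-8*3)))/(-2765) = -(0 - 26/(-24))/2765 = -(0 - 26*(-1/24))/2765 = -(0 + 13/12)/2765 = -1/2765*13/12 = -13/33180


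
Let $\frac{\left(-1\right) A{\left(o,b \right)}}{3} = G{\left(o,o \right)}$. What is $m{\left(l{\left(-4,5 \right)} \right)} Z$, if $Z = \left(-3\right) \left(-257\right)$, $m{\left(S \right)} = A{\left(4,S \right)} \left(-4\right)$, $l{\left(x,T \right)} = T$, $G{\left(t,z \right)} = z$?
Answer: $37008$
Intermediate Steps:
$A{\left(o,b \right)} = - 3 o$
$m{\left(S \right)} = 48$ ($m{\left(S \right)} = \left(-3\right) 4 \left(-4\right) = \left(-12\right) \left(-4\right) = 48$)
$Z = 771$
$m{\left(l{\left(-4,5 \right)} \right)} Z = 48 \cdot 771 = 37008$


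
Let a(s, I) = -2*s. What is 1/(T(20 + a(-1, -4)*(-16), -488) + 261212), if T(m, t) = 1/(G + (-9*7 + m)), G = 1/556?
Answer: 41699/10892278632 ≈ 3.8283e-6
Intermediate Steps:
G = 1/556 ≈ 0.0017986
T(m, t) = 1/(-35027/556 + m) (T(m, t) = 1/(1/556 + (-9*7 + m)) = 1/(1/556 + (-63 + m)) = 1/(-35027/556 + m))
1/(T(20 + a(-1, -4)*(-16), -488) + 261212) = 1/(556/(-35027 + 556*(20 - 2*(-1)*(-16))) + 261212) = 1/(556/(-35027 + 556*(20 + 2*(-16))) + 261212) = 1/(556/(-35027 + 556*(20 - 32)) + 261212) = 1/(556/(-35027 + 556*(-12)) + 261212) = 1/(556/(-35027 - 6672) + 261212) = 1/(556/(-41699) + 261212) = 1/(556*(-1/41699) + 261212) = 1/(-556/41699 + 261212) = 1/(10892278632/41699) = 41699/10892278632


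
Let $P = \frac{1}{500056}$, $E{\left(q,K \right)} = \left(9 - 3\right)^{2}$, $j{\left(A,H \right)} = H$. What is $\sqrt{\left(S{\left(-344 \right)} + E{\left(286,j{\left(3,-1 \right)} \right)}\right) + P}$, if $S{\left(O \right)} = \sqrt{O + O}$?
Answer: $\frac{\sqrt{2250504153238 + 250056003136 i \sqrt{43}}}{250028} \approx 6.3459 + 2.0667 i$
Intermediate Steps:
$E{\left(q,K \right)} = 36$ ($E{\left(q,K \right)} = 6^{2} = 36$)
$S{\left(O \right)} = \sqrt{2} \sqrt{O}$ ($S{\left(O \right)} = \sqrt{2 O} = \sqrt{2} \sqrt{O}$)
$P = \frac{1}{500056} \approx 1.9998 \cdot 10^{-6}$
$\sqrt{\left(S{\left(-344 \right)} + E{\left(286,j{\left(3,-1 \right)} \right)}\right) + P} = \sqrt{\left(\sqrt{2} \sqrt{-344} + 36\right) + \frac{1}{500056}} = \sqrt{\left(\sqrt{2} \cdot 2 i \sqrt{86} + 36\right) + \frac{1}{500056}} = \sqrt{\left(4 i \sqrt{43} + 36\right) + \frac{1}{500056}} = \sqrt{\left(36 + 4 i \sqrt{43}\right) + \frac{1}{500056}} = \sqrt{\frac{18002017}{500056} + 4 i \sqrt{43}}$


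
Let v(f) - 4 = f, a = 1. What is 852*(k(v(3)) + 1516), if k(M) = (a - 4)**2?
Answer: 1299300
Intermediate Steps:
v(f) = 4 + f
k(M) = 9 (k(M) = (1 - 4)**2 = (-3)**2 = 9)
852*(k(v(3)) + 1516) = 852*(9 + 1516) = 852*1525 = 1299300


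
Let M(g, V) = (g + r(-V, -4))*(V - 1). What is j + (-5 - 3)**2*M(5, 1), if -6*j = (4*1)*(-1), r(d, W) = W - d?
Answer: 2/3 ≈ 0.66667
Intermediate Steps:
j = 2/3 (j = -4*1*(-1)/6 = -2*(-1)/3 = -1/6*(-4) = 2/3 ≈ 0.66667)
M(g, V) = (-1 + V)*(-4 + V + g) (M(g, V) = (g + (-4 - (-1)*V))*(V - 1) = (g + (-4 + V))*(-1 + V) = (-4 + V + g)*(-1 + V) = (-1 + V)*(-4 + V + g))
j + (-5 - 3)**2*M(5, 1) = 2/3 + (-5 - 3)**2*(4 - 1*1 - 1*5 + 1*5 + 1*(-4 + 1)) = 2/3 + (-8)**2*(4 - 1 - 5 + 5 + 1*(-3)) = 2/3 + 64*(4 - 1 - 5 + 5 - 3) = 2/3 + 64*0 = 2/3 + 0 = 2/3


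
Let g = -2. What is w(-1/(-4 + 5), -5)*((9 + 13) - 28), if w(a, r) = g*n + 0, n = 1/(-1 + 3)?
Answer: 6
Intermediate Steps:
n = ½ (n = 1/2 = ½ ≈ 0.50000)
w(a, r) = -1 (w(a, r) = -2*½ + 0 = -1 + 0 = -1)
w(-1/(-4 + 5), -5)*((9 + 13) - 28) = -((9 + 13) - 28) = -(22 - 28) = -1*(-6) = 6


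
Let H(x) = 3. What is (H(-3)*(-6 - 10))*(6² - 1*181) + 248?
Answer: 7208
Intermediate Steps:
(H(-3)*(-6 - 10))*(6² - 1*181) + 248 = (3*(-6 - 10))*(6² - 1*181) + 248 = (3*(-16))*(36 - 181) + 248 = -48*(-145) + 248 = 6960 + 248 = 7208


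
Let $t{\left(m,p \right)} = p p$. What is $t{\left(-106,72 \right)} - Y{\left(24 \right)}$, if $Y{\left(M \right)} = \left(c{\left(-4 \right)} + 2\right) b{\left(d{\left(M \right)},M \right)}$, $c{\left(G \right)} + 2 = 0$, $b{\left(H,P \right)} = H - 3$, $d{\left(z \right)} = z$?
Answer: $5184$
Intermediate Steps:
$t{\left(m,p \right)} = p^{2}$
$b{\left(H,P \right)} = -3 + H$
$c{\left(G \right)} = -2$ ($c{\left(G \right)} = -2 + 0 = -2$)
$Y{\left(M \right)} = 0$ ($Y{\left(M \right)} = \left(-2 + 2\right) \left(-3 + M\right) = 0 \left(-3 + M\right) = 0$)
$t{\left(-106,72 \right)} - Y{\left(24 \right)} = 72^{2} - 0 = 5184 + 0 = 5184$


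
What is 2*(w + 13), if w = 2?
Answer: 30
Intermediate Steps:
2*(w + 13) = 2*(2 + 13) = 2*15 = 30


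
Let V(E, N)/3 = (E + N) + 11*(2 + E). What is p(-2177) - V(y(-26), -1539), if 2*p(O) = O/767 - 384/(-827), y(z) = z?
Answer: 6959401115/1268618 ≈ 5485.8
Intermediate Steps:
V(E, N) = 66 + 3*N + 36*E (V(E, N) = 3*((E + N) + 11*(2 + E)) = 3*((E + N) + (22 + 11*E)) = 3*(22 + N + 12*E) = 66 + 3*N + 36*E)
p(O) = 192/827 + O/1534 (p(O) = (O/767 - 384/(-827))/2 = (O*(1/767) - 384*(-1/827))/2 = (O/767 + 384/827)/2 = (384/827 + O/767)/2 = 192/827 + O/1534)
p(-2177) - V(y(-26), -1539) = (192/827 + (1/1534)*(-2177)) - (66 + 3*(-1539) + 36*(-26)) = (192/827 - 2177/1534) - (66 - 4617 - 936) = -1505851/1268618 - 1*(-5487) = -1505851/1268618 + 5487 = 6959401115/1268618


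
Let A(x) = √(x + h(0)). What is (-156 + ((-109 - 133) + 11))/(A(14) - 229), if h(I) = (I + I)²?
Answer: 88623/52427 + 387*√14/52427 ≈ 1.7180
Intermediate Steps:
h(I) = 4*I² (h(I) = (2*I)² = 4*I²)
A(x) = √x (A(x) = √(x + 4*0²) = √(x + 4*0) = √(x + 0) = √x)
(-156 + ((-109 - 133) + 11))/(A(14) - 229) = (-156 + ((-109 - 133) + 11))/(√14 - 229) = (-156 + (-242 + 11))/(-229 + √14) = (-156 - 231)/(-229 + √14) = -387/(-229 + √14)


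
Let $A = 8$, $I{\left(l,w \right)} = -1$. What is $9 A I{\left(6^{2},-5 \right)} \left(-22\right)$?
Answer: $1584$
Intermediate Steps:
$9 A I{\left(6^{2},-5 \right)} \left(-22\right) = 9 \cdot 8 \left(-1\right) \left(-22\right) = 72 \left(-1\right) \left(-22\right) = \left(-72\right) \left(-22\right) = 1584$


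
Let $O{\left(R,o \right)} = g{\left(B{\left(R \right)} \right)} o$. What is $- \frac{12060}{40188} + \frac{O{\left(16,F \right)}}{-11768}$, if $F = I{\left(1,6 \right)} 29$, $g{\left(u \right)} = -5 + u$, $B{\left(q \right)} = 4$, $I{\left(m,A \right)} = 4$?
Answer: $- \frac{2859589}{9852758} \approx -0.29023$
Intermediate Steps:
$F = 116$ ($F = 4 \cdot 29 = 116$)
$O{\left(R,o \right)} = - o$ ($O{\left(R,o \right)} = \left(-5 + 4\right) o = - o$)
$- \frac{12060}{40188} + \frac{O{\left(16,F \right)}}{-11768} = - \frac{12060}{40188} + \frac{\left(-1\right) 116}{-11768} = \left(-12060\right) \frac{1}{40188} - - \frac{29}{2942} = - \frac{1005}{3349} + \frac{29}{2942} = - \frac{2859589}{9852758}$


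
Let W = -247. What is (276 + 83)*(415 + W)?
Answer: 60312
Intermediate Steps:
(276 + 83)*(415 + W) = (276 + 83)*(415 - 247) = 359*168 = 60312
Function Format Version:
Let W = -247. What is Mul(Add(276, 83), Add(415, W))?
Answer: 60312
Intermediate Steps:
Mul(Add(276, 83), Add(415, W)) = Mul(Add(276, 83), Add(415, -247)) = Mul(359, 168) = 60312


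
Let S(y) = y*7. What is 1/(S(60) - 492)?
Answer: -1/72 ≈ -0.013889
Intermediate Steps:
S(y) = 7*y
1/(S(60) - 492) = 1/(7*60 - 492) = 1/(420 - 492) = 1/(-72) = -1/72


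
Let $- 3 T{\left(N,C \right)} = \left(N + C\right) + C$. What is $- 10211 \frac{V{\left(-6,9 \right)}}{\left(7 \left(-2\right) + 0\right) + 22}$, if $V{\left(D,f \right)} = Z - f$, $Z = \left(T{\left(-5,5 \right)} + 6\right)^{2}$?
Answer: $- \frac{112321}{9} \approx -12480.0$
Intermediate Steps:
$T{\left(N,C \right)} = - \frac{2 C}{3} - \frac{N}{3}$ ($T{\left(N,C \right)} = - \frac{\left(N + C\right) + C}{3} = - \frac{\left(C + N\right) + C}{3} = - \frac{N + 2 C}{3} = - \frac{2 C}{3} - \frac{N}{3}$)
$Z = \frac{169}{9}$ ($Z = \left(\left(\left(- \frac{2}{3}\right) 5 - - \frac{5}{3}\right) + 6\right)^{2} = \left(\left(- \frac{10}{3} + \frac{5}{3}\right) + 6\right)^{2} = \left(- \frac{5}{3} + 6\right)^{2} = \left(\frac{13}{3}\right)^{2} = \frac{169}{9} \approx 18.778$)
$V{\left(D,f \right)} = \frac{169}{9} - f$
$- 10211 \frac{V{\left(-6,9 \right)}}{\left(7 \left(-2\right) + 0\right) + 22} = - 10211 \frac{\frac{169}{9} - 9}{\left(7 \left(-2\right) + 0\right) + 22} = - 10211 \frac{\frac{169}{9} - 9}{\left(-14 + 0\right) + 22} = - 10211 \frac{88}{9 \left(-14 + 22\right)} = - 10211 \frac{88}{9 \cdot 8} = - 10211 \cdot \frac{88}{9} \cdot \frac{1}{8} = \left(-10211\right) \frac{11}{9} = - \frac{112321}{9}$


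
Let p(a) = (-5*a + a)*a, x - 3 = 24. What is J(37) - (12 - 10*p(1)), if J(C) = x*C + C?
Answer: 984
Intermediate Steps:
x = 27 (x = 3 + 24 = 27)
p(a) = -4*a² (p(a) = (-4*a)*a = -4*a²)
J(C) = 28*C (J(C) = 27*C + C = 28*C)
J(37) - (12 - 10*p(1)) = 28*37 - (12 - (-40)*1²) = 1036 - (12 - (-40)) = 1036 - (12 - 10*(-4)) = 1036 - (12 + 40) = 1036 - 1*52 = 1036 - 52 = 984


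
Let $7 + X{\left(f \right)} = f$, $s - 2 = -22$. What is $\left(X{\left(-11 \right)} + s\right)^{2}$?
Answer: $1444$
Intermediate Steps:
$s = -20$ ($s = 2 - 22 = -20$)
$X{\left(f \right)} = -7 + f$
$\left(X{\left(-11 \right)} + s\right)^{2} = \left(\left(-7 - 11\right) - 20\right)^{2} = \left(-18 - 20\right)^{2} = \left(-38\right)^{2} = 1444$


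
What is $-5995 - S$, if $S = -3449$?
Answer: $-2546$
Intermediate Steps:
$-5995 - S = -5995 - -3449 = -5995 + 3449 = -2546$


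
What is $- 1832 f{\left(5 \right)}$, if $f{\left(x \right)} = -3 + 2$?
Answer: $1832$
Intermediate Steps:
$f{\left(x \right)} = -1$
$- 1832 f{\left(5 \right)} = \left(-1832\right) \left(-1\right) = 1832$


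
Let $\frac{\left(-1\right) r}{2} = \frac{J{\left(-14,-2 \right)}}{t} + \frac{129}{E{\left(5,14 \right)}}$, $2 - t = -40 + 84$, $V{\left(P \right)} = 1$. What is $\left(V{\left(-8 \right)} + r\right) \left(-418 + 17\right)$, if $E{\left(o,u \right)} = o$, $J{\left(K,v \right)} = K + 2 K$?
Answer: $\frac{105463}{5} \approx 21093.0$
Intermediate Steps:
$J{\left(K,v \right)} = 3 K$
$t = -42$ ($t = 2 - \left(-40 + 84\right) = 2 - 44 = -42$)
$r = - \frac{268}{5}$ ($r = - 2 \left(\frac{3 \left(-14\right)}{-42} + \frac{129}{5}\right) = - 2 \left(\left(-42\right) \left(- \frac{1}{42}\right) + 129 \cdot \frac{1}{5}\right) = - 2 \left(1 + \frac{129}{5}\right) = \left(-2\right) \frac{134}{5} = - \frac{268}{5} \approx -53.6$)
$\left(V{\left(-8 \right)} + r\right) \left(-418 + 17\right) = \left(1 - \frac{268}{5}\right) \left(-418 + 17\right) = \left(- \frac{263}{5}\right) \left(-401\right) = \frac{105463}{5}$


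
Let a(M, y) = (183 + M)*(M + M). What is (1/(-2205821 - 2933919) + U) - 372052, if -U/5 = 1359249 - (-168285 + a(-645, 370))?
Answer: -25851977326281/5139740 ≈ -5.0298e+6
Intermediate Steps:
a(M, y) = 2*M*(183 + M) (a(M, y) = (183 + M)*(2*M) = 2*M*(183 + M))
U = -4657770 (U = -5*(1359249 - (-168285 + 2*(-645)*(183 - 645))) = -5*(1359249 - (-168285 + 2*(-645)*(-462))) = -5*(1359249 - (-168285 + 595980)) = -5*(1359249 - 1*427695) = -5*(1359249 - 427695) = -5*931554 = -4657770)
(1/(-2205821 - 2933919) + U) - 372052 = (1/(-2205821 - 2933919) - 4657770) - 372052 = (1/(-5139740) - 4657770) - 372052 = (-1/5139740 - 4657770) - 372052 = -23939726779801/5139740 - 372052 = -25851977326281/5139740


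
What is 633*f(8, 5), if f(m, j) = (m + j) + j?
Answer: 11394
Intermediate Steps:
f(m, j) = m + 2*j (f(m, j) = (j + m) + j = m + 2*j)
633*f(8, 5) = 633*(8 + 2*5) = 633*(8 + 10) = 633*18 = 11394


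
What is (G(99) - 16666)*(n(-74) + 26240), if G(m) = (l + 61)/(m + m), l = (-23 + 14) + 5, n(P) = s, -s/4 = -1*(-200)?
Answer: -4663732880/11 ≈ -4.2398e+8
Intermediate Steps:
s = -800 (s = -(-4)*(-200) = -4*200 = -800)
n(P) = -800
l = -4 (l = -9 + 5 = -4)
G(m) = 57/(2*m) (G(m) = (-4 + 61)/(m + m) = 57/((2*m)) = 57*(1/(2*m)) = 57/(2*m))
(G(99) - 16666)*(n(-74) + 26240) = ((57/2)/99 - 16666)*(-800 + 26240) = ((57/2)*(1/99) - 16666)*25440 = (19/66 - 16666)*25440 = -1099937/66*25440 = -4663732880/11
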